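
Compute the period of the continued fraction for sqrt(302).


Run the CF algorithm for sqrt(302).
a_0 = floor(sqrt(302)) = 17; set m_0=0, q_0=1.
Recurrence: m' = q*a - m,  q' = (d - m'^2)/q,  a' = floor((a_0 + m')/q').
  step 1: m=17, q=13, a=2
  step 2: m=9, q=17, a=1
  step 3: m=8, q=14, a=1
  step 4: m=6, q=19, a=1
  step 5: m=13, q=7, a=4
  step 6: m=15, q=11, a=2
  step 7: m=7, q=23, a=1
  step 8: m=16, q=2, a=16
  step 9: m=16, q=23, a=1
  step 10: m=7, q=11, a=2
  step 11: m=15, q=7, a=4
  step 12: m=13, q=19, a=1
  step 13: m=6, q=14, a=1
  step 14: m=8, q=17, a=1
  step 15: m=9, q=13, a=2
  step 16: m=17, q=1, a=34
a_16 = 2*a_0 = 34, so the period closes here.
sqrt(302) = [17; 2, 1, 1, 1, 4, 2, 1, 16, 1, 2, 4, 1, 1, 1, 2, 34]
Period length = 16

16


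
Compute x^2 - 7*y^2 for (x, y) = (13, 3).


x^2 - d*y^2
= 13^2 - 7*3^2
= 169 - 63
= 106

106


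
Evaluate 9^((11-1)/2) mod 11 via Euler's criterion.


p = 11 is prime and the exponent is (p-1)/2 = 5, so by Euler's criterion 9^5 = (9/11) = +1 or -1 mod 11.
Compute by square-and-multiply:
  5 = 4 + 1 (binary 101)
  Repeated squaring mod 11: 9^1 = 9, 9^2 = 4, 9^4 = 5
  9^5 = 9^4 * 9^1 = 5 * 9 mod 11
    5 * 9 = 45 = 1 mod 11
  9^5 = 1 mod 11
Result 1: 9 is a quadratic residue mod 11.
9^5 mod 11 = 1

1


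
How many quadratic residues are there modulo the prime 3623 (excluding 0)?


For prime p, the number of non-zero quadratic residues is (p-1)/2.
= (3623-1)/2
= 1811

1811


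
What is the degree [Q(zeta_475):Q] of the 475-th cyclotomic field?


The degree equals Euler's totient phi(475).
475 = 5^2 * 19
phi(475) = 360

360


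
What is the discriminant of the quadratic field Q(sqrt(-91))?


For K = Q(sqrt(d)) with d squarefree: disc(K) = d if d = 1 mod 4, and disc(K) = 4d if d = 2 or 3 mod 4.
Here d = -91, and d mod 4 = 1.
d = 1 mod 4 (O_K = Z[(1+sqrt(d))/2]), so disc(K) = d = -91

-91


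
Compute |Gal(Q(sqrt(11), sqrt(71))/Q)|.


The 2 square roots of distinct primes are multiplicatively independent over Q,
so [K:Q] = 2^2 and Gal(K/Q) is isomorphic to (Z/2Z)^2.
|Gal| = 2^2 = 4

4


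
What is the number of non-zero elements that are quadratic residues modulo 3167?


For prime p, the number of non-zero quadratic residues is (p-1)/2.
= (3167-1)/2
= 1583

1583


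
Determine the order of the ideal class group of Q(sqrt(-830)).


K = Q(sqrt(-830)). d mod 4 = 2, so D = disc(K) = 4d = -3320
h(K) equals the number of primitive reduced positive-definite forms (a, b, c) = a*x^2 + b*x*y + c*y^2 with b^2 - 4ac = D,
where reduced means |b| <= a <= c, with b >= 0 whenever |b| = a or a = c, and primitive means gcd(a, b, c) = 1.
Reduced forces 3a^2 <= |D| = 3320, so 1 <= a <= 33; b must have the parity of D, and c = (b^2 - D)/(4a) must be an integer >= a.
Enumerate a = 1..33, b in [-a, a]:
  a=1: (1, 0, 830)  [1]
  a=2: (2, 0, 415)  [1]
  a=3: (3, -2, 277), (3, 2, 277)  [2]
  a=4: none
  a=5: (5, 0, 166)  [1]
  a=6: (6, -4, 139), (6, 4, 139)  [2]
  a=7..8: none
  a=9: (9, -8, 94), (9, 8, 94)  [2]
  a=10: (10, 0, 83)  [1]
  a=11..14: none
  a=15: (15, -10, 57), (15, 10, 57)  [2]
  a=16..17: none
  a=18: (18, -8, 47), (18, 8, 47)  [2]
  a=19: (19, -10, 45), (19, 10, 45)  [2]
  a=20..26: none
  a=27: (27, -26, 37), (27, 26, 37)  [2]
  a=28..29: none
  a=30: (30, -20, 31), (30, 20, 31)  [2]
  a=31..33: none
Total reduced forms: 1 + 1 + 2 + 1 + 2 + 2 + 1 + 2 + 2 + 2 + 2 + 2 = 20
h = 20

20


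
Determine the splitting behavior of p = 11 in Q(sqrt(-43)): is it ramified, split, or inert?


K = Q(sqrt(-43)). Since d mod 4 = 1, disc(K) = -43.
Check p | disc: -43 mod 11 = 1.
p does not divide disc. Compute Legendre symbol (d/p):
1^((11-1)/2) mod 11 = 1
(d/p) = 1, so p splits: (p) = P*P' with e=1, f=1, g=2.
Therefore p is split.

split


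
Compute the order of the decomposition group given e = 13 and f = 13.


|D_P| = e * f
= 13 * 13
= 169

169


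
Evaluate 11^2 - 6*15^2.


x^2 - d*y^2
= 11^2 - 6*15^2
= 121 - 1350
= -1229

-1229


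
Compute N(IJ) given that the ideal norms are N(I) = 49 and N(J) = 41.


N(IJ) = N(I) * N(J)
= 49 * 41
= 2009

2009


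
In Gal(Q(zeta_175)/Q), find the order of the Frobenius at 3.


The Frobenius at p in Gal(Q(zeta_n)/Q) = (Z/nZ)* is the class of p, so its order is ord_175(3), the smallest k >= 1 with 3^k = 1 mod 175.
n = 175 = 5^2 * 7, phi(175) = 120; the order divides phi(n).
Divisors of 120: 1, 2, 3, 4, 5, 6, 8, 10, 12, 15, 20, 24, 30, 40, 60, 120
Repeated squaring mod 175: 3^1 = 3, 3^2 = 9, 3^4 = 81, 3^8 = 86, 3^16 = 46, 3^32 = 16, 3^64 = 81
Test divisors in increasing order:
  k=1: 3^1 = 3 mod 175
  k=2: 3^2 = 9 mod 175
  k=3: 3^3 = 9 * 3 = 27 mod 175
  k=4: 3^4 = 81 mod 175
  k=5: 3^5 = 81 * 3 = 68 mod 175
  k=6: 3^6 = 81 * 9 = 29 mod 175
  k=8: 3^8 = 86 mod 175
  k=10: 3^10 = 86 * 9 = 74 mod 175
  k=12: 3^12 = 86 * 81 = 141 mod 175
  k=15: 3^15 = 86 * 81 * 9 * 3 = 132 mod 175
  k=20: 3^20 = 46 * 81 = 51 mod 175
  k=24: 3^24 = 46 * 86 = 106 mod 175
  k=30: 3^30 = 46 * 86 * 81 * 9 = 99 mod 175
  k=40: 3^40 = 16 * 86 = 151 mod 175
  k=60: 3^60 = 16 * 46 * 86 * 81 = 1 mod 175  <- first divisor giving 1
Order = 60

60


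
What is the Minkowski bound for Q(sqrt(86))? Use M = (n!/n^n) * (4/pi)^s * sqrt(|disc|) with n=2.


d = 86, d mod 4 = 2, so disc(K) = 4d = 344; |disc(K)| = 344
Real quadratic field, so n = 2, s = r2 = 0, r1 = 2
M = (n!/n^n) * (4/pi)^s * sqrt(|disc(K)|) = (2!/2^2) * (4/pi)^0 * sqrt(344)
= 0.5 * 1.000000 * 18.547237
= 9.2736

9.2736


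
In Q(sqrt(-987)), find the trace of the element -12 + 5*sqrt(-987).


Tr(a + b*sqrt(d)) = (a + b*sqrt(d)) + (a - b*sqrt(d)) = 2a
= 2 * (-12)
= -24

-24


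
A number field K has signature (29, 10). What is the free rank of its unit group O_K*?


By Dirichlet's unit theorem:
rank = r1 + r2 - 1
= 29 + 10 - 1
= 38

38


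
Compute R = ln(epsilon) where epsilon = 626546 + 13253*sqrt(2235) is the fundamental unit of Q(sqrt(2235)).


epsilon = 626546 + 13253*sqrt(2235)
= 1.2531e+06
R = ln(1.2531e+06)
= 14.0411

14.0411


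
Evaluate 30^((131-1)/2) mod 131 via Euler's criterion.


p = 131 is prime and the exponent is (p-1)/2 = 65, so by Euler's criterion 30^65 = (30/131) = +1 or -1 mod 131.
Compute by square-and-multiply:
  65 = 64 + 1 (binary 1000001)
  Repeated squaring mod 131: 30^1 = 30, 30^2 = 114, 30^4 = 27, 30^8 = 74, 30^16 = 105, 30^32 = 21, 30^64 = 48
  30^65 = 30^64 * 30^1 = 48 * 30 mod 131
    48 * 30 = 1440 = 130 mod 131
  30^65 = 130 mod 131
Result 130 = p - 1 = -1 mod 131: 30 is a quadratic non-residue mod 131. As a residue in [0, p-1] the value is 130.
30^65 mod 131 = 130

130


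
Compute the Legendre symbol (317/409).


p = 409 is prime, so compute (317/409) with the reciprocity algorithm (Jacobi-symbol steps: pull out 2s via (2/n), flip via reciprocity, reduce):
  reciprocity: (317/409) -> +(409/317)
  reduce: (92/317)
  pull out 2: (2/317) = -1  (since 317 mod 8 = 5)
  pull out 2: (2/317) = -1  (since 317 mod 8 = 5)
  reciprocity: (23/317) -> +(317/23)
  reduce: (18/23)
  pull out 2: (2/23) = +1  (since 23 mod 8 = 7)
  reciprocity: (9/23) -> +(23/9)
  reduce: (5/9)
  reciprocity: (5/9) -> +(9/5)
  reduce: (4/5)
  pull out 2: (2/5) = -1  (since 5 mod 8 = 5)
  pull out 2: (2/5) = -1  (since 5 mod 8 = 5)
  (1/5) = 1
Product of signs = 1
(317/409) = 1

1


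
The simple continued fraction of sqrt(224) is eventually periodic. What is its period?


Run the CF algorithm for sqrt(224).
a_0 = floor(sqrt(224)) = 14; set m_0=0, q_0=1.
Recurrence: m' = q*a - m,  q' = (d - m'^2)/q,  a' = floor((a_0 + m')/q').
  step 1: m=14, q=28, a=1
  step 2: m=14, q=1, a=28
a_2 = 2*a_0 = 28, so the period closes here.
sqrt(224) = [14; 1, 28]
Period length = 2

2


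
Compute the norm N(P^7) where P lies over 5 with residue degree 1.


N(P^a) = p^(a*f)
= 5^(7*1)
= 5^7
= 78125

78125


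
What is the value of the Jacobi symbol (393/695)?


Compute (393/695) via quadratic reciprocity:
  reciprocity: (393/695) -> +(695/393)
  reduce: (302/393)
  pull out 2: (2/393) = +1  (since 393 mod 8 = 1)
  reciprocity: (151/393) -> +(393/151)
  reduce: (91/151)
  reciprocity: (91/151) -> -(151/91)
  reduce: (60/91)
  pull out 2: (2/91) = -1  (since 91 mod 8 = 3)
  pull out 2: (2/91) = -1  (since 91 mod 8 = 3)
  reciprocity: (15/91) -> -(91/15)
  reduce: (1/15)
  (1/15) = 1
Product of signs = 1

1


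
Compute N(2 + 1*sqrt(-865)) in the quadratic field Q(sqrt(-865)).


N(a + b*sqrt(d)) = a^2 - d*b^2
= (2)^2 - (-865)*(1)^2
= 4 + 865
= 869

869


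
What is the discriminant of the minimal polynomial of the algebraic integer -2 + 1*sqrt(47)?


The element -2 + 1*sqrt(47) has minimal polynomial:
x^2 + 4*x - 43
Discriminant = (4)^2 - 4*(-43)
= 16 + 172
= 188

188


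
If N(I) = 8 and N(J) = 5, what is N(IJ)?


N(IJ) = N(I) * N(J)
= 8 * 5
= 40

40


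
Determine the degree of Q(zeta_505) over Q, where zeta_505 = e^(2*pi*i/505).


The degree equals Euler's totient phi(505).
505 = 5 * 101
phi(505) = 400

400


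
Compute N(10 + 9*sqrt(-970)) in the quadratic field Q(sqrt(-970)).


N(a + b*sqrt(d)) = a^2 - d*b^2
= (10)^2 - (-970)*(9)^2
= 100 + 78570
= 78670

78670


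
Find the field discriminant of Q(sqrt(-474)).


For K = Q(sqrt(d)) with d squarefree: disc(K) = d if d = 1 mod 4, and disc(K) = 4d if d = 2 or 3 mod 4.
Here d = -474, and d mod 4 = 2.
d = 2 mod 4, not 1 (O_K = Z[sqrt(d)]), so disc(K) = 4d = 4 * (-474) = -1896

-1896


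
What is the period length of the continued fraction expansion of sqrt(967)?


Run the CF algorithm for sqrt(967).
a_0 = floor(sqrt(967)) = 31; set m_0=0, q_0=1.
Recurrence: m' = q*a - m,  q' = (d - m'^2)/q,  a' = floor((a_0 + m')/q').
  step 1: m=31, q=6, a=10
  step 2: m=29, q=21, a=2
  step 3: m=13, q=38, a=1
  step 4: m=25, q=9, a=6
  step 5: m=29, q=14, a=4
  step 6: m=27, q=17, a=3
  step 7: m=24, q=23, a=2
  step 8: m=22, q=21, a=2
  step 9: m=20, q=27, a=1
  step 10: m=7, q=34, a=1
  step 11: m=27, q=7, a=8
  step 12: m=29, q=18, a=3
  step 13: m=25, q=19, a=2
  step 14: m=13, q=42, a=1
  step 15: m=29, q=3, a=20
  step 16: m=31, q=2, a=31
  step 17: m=31, q=3, a=20
  step 18: m=29, q=42, a=1
  step 19: m=13, q=19, a=2
  step 20: m=25, q=18, a=3
  step 21: m=29, q=7, a=8
  step 22: m=27, q=34, a=1
  step 23: m=7, q=27, a=1
  step 24: m=20, q=21, a=2
  step 25: m=22, q=23, a=2
  step 26: m=24, q=17, a=3
  step 27: m=27, q=14, a=4
  step 28: m=29, q=9, a=6
  step 29: m=25, q=38, a=1
  step 30: m=13, q=21, a=2
  step 31: m=29, q=6, a=10
  step 32: m=31, q=1, a=62
a_32 = 2*a_0 = 62, so the period closes here.
sqrt(967) = [31; 10, 2, 1, 6, 4, 3, 2, 2, 1, 1, 8, 3, 2, 1, 20, 31, 20, 1, 2, 3, 8, 1, 1, 2, 2, 3, 4, 6, 1, 2, 10, 62]
Period length = 32

32


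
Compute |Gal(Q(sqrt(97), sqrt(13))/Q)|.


The 2 square roots of distinct primes are multiplicatively independent over Q,
so [K:Q] = 2^2 and Gal(K/Q) is isomorphic to (Z/2Z)^2.
|Gal| = 2^2 = 4

4


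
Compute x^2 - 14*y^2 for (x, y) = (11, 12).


x^2 - d*y^2
= 11^2 - 14*12^2
= 121 - 2016
= -1895

-1895


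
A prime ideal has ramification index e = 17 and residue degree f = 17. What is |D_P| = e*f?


|D_P| = e * f
= 17 * 17
= 289

289


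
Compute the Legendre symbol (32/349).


p = 349 is prime, so compute (32/349) with the reciprocity algorithm (Jacobi-symbol steps: pull out 2s via (2/n), flip via reciprocity, reduce):
  pull out 2: (2/349) = -1  (since 349 mod 8 = 5)
  pull out 2: (2/349) = -1  (since 349 mod 8 = 5)
  pull out 2: (2/349) = -1  (since 349 mod 8 = 5)
  pull out 2: (2/349) = -1  (since 349 mod 8 = 5)
  pull out 2: (2/349) = -1  (since 349 mod 8 = 5)
  (1/349) = 1
Product of signs = -1
(32/349) = -1

-1


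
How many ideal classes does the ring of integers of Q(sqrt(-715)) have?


K = Q(sqrt(-715)). d mod 4 = 1, so D = disc(K) = d = -715
h(K) equals the number of primitive reduced positive-definite forms (a, b, c) = a*x^2 + b*x*y + c*y^2 with b^2 - 4ac = D,
where reduced means |b| <= a <= c, with b >= 0 whenever |b| = a or a = c, and primitive means gcd(a, b, c) = 1.
Reduced forces 3a^2 <= |D| = 715, so 1 <= a <= 15; b must have the parity of D, and c = (b^2 - D)/(4a) must be an integer >= a.
Enumerate a = 1..15, b in [-a, a]:
  a=1: (1, 1, 179)  [1]
  a=2..4: none
  a=5: (5, 5, 37)  [1]
  a=6..10: none
  a=11: (11, 11, 19)  [1]
  a=12: none
  a=13: (13, 13, 17)  [1]
  a=14..15: none
Total reduced forms: 1 + 1 + 1 + 1 = 4
h = 4

4


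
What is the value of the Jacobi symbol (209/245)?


Compute (209/245) via quadratic reciprocity:
  reciprocity: (209/245) -> +(245/209)
  reduce: (36/209)
  pull out 2: (2/209) = +1  (since 209 mod 8 = 1)
  pull out 2: (2/209) = +1  (since 209 mod 8 = 1)
  reciprocity: (9/209) -> +(209/9)
  reduce: (2/9)
  pull out 2: (2/9) = +1  (since 9 mod 8 = 1)
  (1/9) = 1
Product of signs = 1

1


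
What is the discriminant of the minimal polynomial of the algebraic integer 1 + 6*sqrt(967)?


The element 1 + 6*sqrt(967) has minimal polynomial:
x^2 - 2*x - 34811
Discriminant = (-2)^2 - 4*(-34811)
= 4 + 139244
= 139248

139248


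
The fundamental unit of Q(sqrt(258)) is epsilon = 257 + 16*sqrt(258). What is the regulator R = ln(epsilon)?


epsilon = 257 + 16*sqrt(258)
= 513.9981
R = ln(513.9981)
= 6.2422

6.2422


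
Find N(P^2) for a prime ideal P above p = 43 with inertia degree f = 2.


N(P^a) = p^(a*f)
= 43^(2*2)
= 43^4
= 3418801

3418801


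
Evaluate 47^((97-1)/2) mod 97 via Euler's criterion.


p = 97 is prime and the exponent is (p-1)/2 = 48, so by Euler's criterion 47^48 = (47/97) = +1 or -1 mod 97.
Compute by square-and-multiply:
  48 = 32 + 16 (binary 110000)
  Repeated squaring mod 97: 47^1 = 47, 47^2 = 75, 47^4 = 96, 47^8 = 1, 47^16 = 1, 47^32 = 1
  47^48 = 47^32 * 47^16 = 1 * 1 mod 97
    1 * 1 = 1 = 1 mod 97
  47^48 = 1 mod 97
Result 1: 47 is a quadratic residue mod 97.
47^48 mod 97 = 1

1


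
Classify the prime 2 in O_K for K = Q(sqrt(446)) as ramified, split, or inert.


K = Q(sqrt(446)). Since d mod 4 = 2, disc(K) = 1784.
Check p | disc: 1784 mod 2 = 0.
p divides disc, so p ramifies: (p) = P^2 with e=2, f=1, g=1.
Therefore p is ramified.

ramified


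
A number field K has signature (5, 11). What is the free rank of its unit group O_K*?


By Dirichlet's unit theorem:
rank = r1 + r2 - 1
= 5 + 11 - 1
= 15

15


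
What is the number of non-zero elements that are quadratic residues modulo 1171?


For prime p, the number of non-zero quadratic residues is (p-1)/2.
= (1171-1)/2
= 585

585


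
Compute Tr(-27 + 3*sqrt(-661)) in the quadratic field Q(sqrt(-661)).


Tr(a + b*sqrt(d)) = (a + b*sqrt(d)) + (a - b*sqrt(d)) = 2a
= 2 * (-27)
= -54

-54


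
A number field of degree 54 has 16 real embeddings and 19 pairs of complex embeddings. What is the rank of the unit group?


By Dirichlet's unit theorem:
rank = r1 + r2 - 1
= 16 + 19 - 1
= 34

34


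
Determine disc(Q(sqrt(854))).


For K = Q(sqrt(d)) with d squarefree: disc(K) = d if d = 1 mod 4, and disc(K) = 4d if d = 2 or 3 mod 4.
Here d = 854, and d mod 4 = 2.
d = 2 mod 4, not 1 (O_K = Z[sqrt(d)]), so disc(K) = 4d = 4 * (854) = 3416

3416


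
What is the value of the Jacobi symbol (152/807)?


Compute (152/807) via quadratic reciprocity:
  pull out 2: (2/807) = +1  (since 807 mod 8 = 7)
  pull out 2: (2/807) = +1  (since 807 mod 8 = 7)
  pull out 2: (2/807) = +1  (since 807 mod 8 = 7)
  reciprocity: (19/807) -> -(807/19)
  reduce: (9/19)
  reciprocity: (9/19) -> +(19/9)
  reduce: (1/9)
  (1/9) = 1
Product of signs = -1

-1


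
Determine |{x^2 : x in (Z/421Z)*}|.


For prime p, the number of non-zero quadratic residues is (p-1)/2.
= (421-1)/2
= 210

210


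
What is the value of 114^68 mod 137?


p = 137 is prime and the exponent is (p-1)/2 = 68, so by Euler's criterion 114^68 = (114/137) = +1 or -1 mod 137.
Compute by square-and-multiply:
  68 = 64 + 4 (binary 1000100)
  Repeated squaring mod 137: 114^1 = 114, 114^2 = 118, 114^4 = 87, 114^8 = 34, 114^16 = 60, 114^32 = 38, 114^64 = 74
  114^68 = 114^64 * 114^4 = 74 * 87 mod 137
    74 * 87 = 6438 = 136 mod 137
  114^68 = 136 mod 137
Result 136 = p - 1 = -1 mod 137: 114 is a quadratic non-residue mod 137. As a residue in [0, p-1] the value is 136.
114^68 mod 137 = 136

136


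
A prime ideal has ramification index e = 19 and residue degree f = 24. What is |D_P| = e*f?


|D_P| = e * f
= 19 * 24
= 456

456


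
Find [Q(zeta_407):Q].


The degree equals Euler's totient phi(407).
407 = 11 * 37
phi(407) = 360

360


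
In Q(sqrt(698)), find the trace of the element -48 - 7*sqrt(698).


Tr(a + b*sqrt(d)) = (a + b*sqrt(d)) + (a - b*sqrt(d)) = 2a
= 2 * (-48)
= -96

-96


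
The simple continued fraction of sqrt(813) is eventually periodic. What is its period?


Run the CF algorithm for sqrt(813).
a_0 = floor(sqrt(813)) = 28; set m_0=0, q_0=1.
Recurrence: m' = q*a - m,  q' = (d - m'^2)/q,  a' = floor((a_0 + m')/q').
  step 1: m=28, q=29, a=1
  step 2: m=1, q=28, a=1
  step 3: m=27, q=3, a=18
  step 4: m=27, q=28, a=1
  step 5: m=1, q=29, a=1
  step 6: m=28, q=1, a=56
a_6 = 2*a_0 = 56, so the period closes here.
sqrt(813) = [28; 1, 1, 18, 1, 1, 56]
Period length = 6

6


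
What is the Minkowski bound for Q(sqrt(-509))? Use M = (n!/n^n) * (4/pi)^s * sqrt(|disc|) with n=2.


d = -509, d mod 4 = 3, so disc(K) = 4d = -2036; |disc(K)| = 2036
Imaginary quadratic field, so n = 2, s = r2 = 1, r1 = 0
M = (n!/n^n) * (4/pi)^s * sqrt(|disc(K)|) = (2!/2^2) * (4/pi)^1 * sqrt(2036)
= 0.5 * 1.273240 * 45.122057
= 28.7256

28.7256


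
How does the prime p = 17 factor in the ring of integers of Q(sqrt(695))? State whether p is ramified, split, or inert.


K = Q(sqrt(695)). Since d mod 4 = 3, disc(K) = 2780.
Check p | disc: 2780 mod 17 = 9.
p does not divide disc. Compute Legendre symbol (d/p):
15^((17-1)/2) mod 17 = 1
(d/p) = 1, so p splits: (p) = P*P' with e=1, f=1, g=2.
Therefore p is split.

split


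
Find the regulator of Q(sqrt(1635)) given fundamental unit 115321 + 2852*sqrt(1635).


epsilon = 115321 + 2852*sqrt(1635)
= 230642.0000
R = ln(230642.0000)
= 12.3486

12.3486


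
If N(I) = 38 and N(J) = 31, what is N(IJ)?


N(IJ) = N(I) * N(J)
= 38 * 31
= 1178

1178


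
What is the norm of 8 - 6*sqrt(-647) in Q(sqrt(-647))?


N(a + b*sqrt(d)) = a^2 - d*b^2
= (8)^2 - (-647)*(-6)^2
= 64 + 23292
= 23356

23356


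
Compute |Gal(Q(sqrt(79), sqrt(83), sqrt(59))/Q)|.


The 3 square roots of distinct primes are multiplicatively independent over Q,
so [K:Q] = 2^3 and Gal(K/Q) is isomorphic to (Z/2Z)^3.
|Gal| = 2^3 = 8

8


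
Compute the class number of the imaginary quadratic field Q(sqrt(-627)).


K = Q(sqrt(-627)). d mod 4 = 1, so D = disc(K) = d = -627
h(K) equals the number of primitive reduced positive-definite forms (a, b, c) = a*x^2 + b*x*y + c*y^2 with b^2 - 4ac = D,
where reduced means |b| <= a <= c, with b >= 0 whenever |b| = a or a = c, and primitive means gcd(a, b, c) = 1.
Reduced forces 3a^2 <= |D| = 627, so 1 <= a <= 14; b must have the parity of D, and c = (b^2 - D)/(4a) must be an integer >= a.
Enumerate a = 1..14, b in [-a, a]:
  a=1: (1, 1, 157)  [1]
  a=2: none
  a=3: (3, 3, 53)  [1]
  a=4..10: none
  a=11: (11, 11, 17)  [1]
  a=12: none
  a=13: (13, 7, 13)  [1]
  a=14: none
Total reduced forms: 1 + 1 + 1 + 1 = 4
h = 4

4


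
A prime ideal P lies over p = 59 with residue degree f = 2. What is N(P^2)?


N(P^a) = p^(a*f)
= 59^(2*2)
= 59^4
= 12117361

12117361


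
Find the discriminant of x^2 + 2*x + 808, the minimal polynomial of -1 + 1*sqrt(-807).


The element -1 + 1*sqrt(-807) has minimal polynomial:
x^2 + 2*x + 808
Discriminant = (2)^2 - 4*(808)
= 4 - 3232
= -3228

-3228


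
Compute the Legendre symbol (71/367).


p = 367 is prime, so compute (71/367) with the reciprocity algorithm (Jacobi-symbol steps: pull out 2s via (2/n), flip via reciprocity, reduce):
  reciprocity: (71/367) -> -(367/71)
  reduce: (12/71)
  pull out 2: (2/71) = +1  (since 71 mod 8 = 7)
  pull out 2: (2/71) = +1  (since 71 mod 8 = 7)
  reciprocity: (3/71) -> -(71/3)
  reduce: (2/3)
  pull out 2: (2/3) = -1  (since 3 mod 8 = 3)
  (1/3) = 1
Product of signs = -1
(71/367) = -1

-1


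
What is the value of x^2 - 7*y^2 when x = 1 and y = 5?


x^2 - d*y^2
= 1^2 - 7*5^2
= 1 - 175
= -174

-174


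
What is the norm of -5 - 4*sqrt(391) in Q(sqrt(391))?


N(a + b*sqrt(d)) = a^2 - d*b^2
= (-5)^2 - (391)*(-4)^2
= 25 - 6256
= -6231

-6231


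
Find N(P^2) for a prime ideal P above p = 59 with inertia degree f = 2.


N(P^a) = p^(a*f)
= 59^(2*2)
= 59^4
= 12117361

12117361


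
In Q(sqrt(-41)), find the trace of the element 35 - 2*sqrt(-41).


Tr(a + b*sqrt(d)) = (a + b*sqrt(d)) + (a - b*sqrt(d)) = 2a
= 2 * (35)
= 70

70


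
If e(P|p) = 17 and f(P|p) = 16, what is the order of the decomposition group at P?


|D_P| = e * f
= 17 * 16
= 272

272


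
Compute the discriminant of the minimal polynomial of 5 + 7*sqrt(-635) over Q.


The element 5 + 7*sqrt(-635) has minimal polynomial:
x^2 - 10*x + 31140
Discriminant = (-10)^2 - 4*(31140)
= 100 - 124560
= -124460

-124460


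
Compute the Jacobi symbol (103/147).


Compute (103/147) via quadratic reciprocity:
  reciprocity: (103/147) -> -(147/103)
  reduce: (44/103)
  pull out 2: (2/103) = +1  (since 103 mod 8 = 7)
  pull out 2: (2/103) = +1  (since 103 mod 8 = 7)
  reciprocity: (11/103) -> -(103/11)
  reduce: (4/11)
  pull out 2: (2/11) = -1  (since 11 mod 8 = 3)
  pull out 2: (2/11) = -1  (since 11 mod 8 = 3)
  (1/11) = 1
Product of signs = 1

1


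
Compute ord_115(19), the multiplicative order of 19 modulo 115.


We want ord_115(19), the smallest k >= 1 with 19^k = 1 mod 115.
n = 115 = 5 * 23, phi(115) = 88; the order divides phi(n).
Divisors of 88: 1, 2, 4, 8, 11, 22, 44, 88
Repeated squaring mod 115: 19^1 = 19, 19^2 = 16, 19^4 = 26, 19^8 = 101, 19^16 = 81, 19^32 = 6, 19^64 = 36
Test divisors in increasing order:
  k=1: 19^1 = 19 mod 115
  k=2: 19^2 = 16 mod 115
  k=4: 19^4 = 26 mod 115
  k=8: 19^8 = 101 mod 115
  k=11: 19^11 = 101 * 16 * 19 = 114 mod 115
  k=22: 19^22 = 81 * 26 * 16 = 1 mod 115  <- first divisor giving 1
Order = 22

22


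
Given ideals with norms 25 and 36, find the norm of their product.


N(IJ) = N(I) * N(J)
= 25 * 36
= 900

900


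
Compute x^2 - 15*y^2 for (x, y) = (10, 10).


x^2 - d*y^2
= 10^2 - 15*10^2
= 100 - 1500
= -1400

-1400


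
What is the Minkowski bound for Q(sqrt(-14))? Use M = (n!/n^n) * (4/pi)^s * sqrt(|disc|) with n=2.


d = -14, d mod 4 = 2, so disc(K) = 4d = -56; |disc(K)| = 56
Imaginary quadratic field, so n = 2, s = r2 = 1, r1 = 0
M = (n!/n^n) * (4/pi)^s * sqrt(|disc(K)|) = (2!/2^2) * (4/pi)^1 * sqrt(56)
= 0.5 * 1.273240 * 7.483315
= 4.7640

4.7640


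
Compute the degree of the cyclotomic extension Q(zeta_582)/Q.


The degree equals Euler's totient phi(582).
582 = 2 * 3 * 97
phi(582) = 192

192


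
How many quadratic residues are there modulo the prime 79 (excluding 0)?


For prime p, the number of non-zero quadratic residues is (p-1)/2.
= (79-1)/2
= 39

39


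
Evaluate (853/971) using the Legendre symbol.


p = 971 is prime, so compute (853/971) with the reciprocity algorithm (Jacobi-symbol steps: pull out 2s via (2/n), flip via reciprocity, reduce):
  reciprocity: (853/971) -> +(971/853)
  reduce: (118/853)
  pull out 2: (2/853) = -1  (since 853 mod 8 = 5)
  reciprocity: (59/853) -> +(853/59)
  reduce: (27/59)
  reciprocity: (27/59) -> -(59/27)
  reduce: (5/27)
  reciprocity: (5/27) -> +(27/5)
  reduce: (2/5)
  pull out 2: (2/5) = -1  (since 5 mod 8 = 5)
  (1/5) = 1
Product of signs = -1
(853/971) = -1

-1


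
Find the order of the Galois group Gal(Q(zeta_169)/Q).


|Gal(Q(zeta_169)/Q)| = phi(169)
= 156

156


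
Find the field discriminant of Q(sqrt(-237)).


For K = Q(sqrt(d)) with d squarefree: disc(K) = d if d = 1 mod 4, and disc(K) = 4d if d = 2 or 3 mod 4.
Here d = -237, and d mod 4 = 3.
d = 3 mod 4, not 1 (O_K = Z[sqrt(d)]), so disc(K) = 4d = 4 * (-237) = -948

-948


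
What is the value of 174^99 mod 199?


p = 199 is prime and the exponent is (p-1)/2 = 99, so by Euler's criterion 174^99 = (174/199) = +1 or -1 mod 199.
Compute by square-and-multiply:
  99 = 64 + 32 + 2 + 1 (binary 1100011)
  Repeated squaring mod 199: 174^1 = 174, 174^2 = 28, 174^4 = 187, 174^8 = 144, 174^16 = 40, 174^32 = 8, 174^64 = 64
  174^99 = 174^64 * 174^32 * 174^2 * 174^1 = 64 * 8 * 28 * 174 mod 199
    64 * 8 = 512 = 114 mod 199
    114 * 28 = 3192 = 8 mod 199
    8 * 174 = 1392 = 198 mod 199
  174^99 = 198 mod 199
Result 198 = p - 1 = -1 mod 199: 174 is a quadratic non-residue mod 199. As a residue in [0, p-1] the value is 198.
174^99 mod 199 = 198

198


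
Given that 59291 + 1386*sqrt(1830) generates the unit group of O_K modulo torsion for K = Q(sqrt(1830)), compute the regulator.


epsilon = 59291 + 1386*sqrt(1830)
= 118582.0000
R = ln(118582.0000)
= 11.6834

11.6834


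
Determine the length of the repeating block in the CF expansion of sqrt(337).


Run the CF algorithm for sqrt(337).
a_0 = floor(sqrt(337)) = 18; set m_0=0, q_0=1.
Recurrence: m' = q*a - m,  q' = (d - m'^2)/q,  a' = floor((a_0 + m')/q').
  step 1: m=18, q=13, a=2
  step 2: m=8, q=21, a=1
  step 3: m=13, q=8, a=3
  step 4: m=11, q=27, a=1
  step 5: m=16, q=3, a=11
  step 6: m=17, q=16, a=2
  step 7: m=15, q=7, a=4
  step 8: m=13, q=24, a=1
  step 9: m=11, q=9, a=3
  step 10: m=16, q=9, a=3
  step 11: m=11, q=24, a=1
  step 12: m=13, q=7, a=4
  step 13: m=15, q=16, a=2
  step 14: m=17, q=3, a=11
  step 15: m=16, q=27, a=1
  step 16: m=11, q=8, a=3
  step 17: m=13, q=21, a=1
  step 18: m=8, q=13, a=2
  step 19: m=18, q=1, a=36
a_19 = 2*a_0 = 36, so the period closes here.
sqrt(337) = [18; 2, 1, 3, 1, 11, 2, 4, 1, 3, 3, 1, 4, 2, 11, 1, 3, 1, 2, 36]
Period length = 19

19


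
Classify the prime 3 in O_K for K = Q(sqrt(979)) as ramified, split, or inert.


K = Q(sqrt(979)). Since d mod 4 = 3, disc(K) = 3916.
Check p | disc: 3916 mod 3 = 1.
p does not divide disc. Compute Legendre symbol (d/p):
1^((3-1)/2) mod 3 = 1
(d/p) = 1, so p splits: (p) = P*P' with e=1, f=1, g=2.
Therefore p is split.

split


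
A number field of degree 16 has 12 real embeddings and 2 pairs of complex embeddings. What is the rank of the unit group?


By Dirichlet's unit theorem:
rank = r1 + r2 - 1
= 12 + 2 - 1
= 13

13


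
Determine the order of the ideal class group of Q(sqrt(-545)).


K = Q(sqrt(-545)). d mod 4 = 3, so D = disc(K) = 4d = -2180
h(K) equals the number of primitive reduced positive-definite forms (a, b, c) = a*x^2 + b*x*y + c*y^2 with b^2 - 4ac = D,
where reduced means |b| <= a <= c, with b >= 0 whenever |b| = a or a = c, and primitive means gcd(a, b, c) = 1.
Reduced forces 3a^2 <= |D| = 2180, so 1 <= a <= 26; b must have the parity of D, and c = (b^2 - D)/(4a) must be an integer >= a.
Enumerate a = 1..26, b in [-a, a]:
  a=1: (1, 0, 545)  [1]
  a=2: (2, 2, 273)  [1]
  a=3: (3, -2, 182), (3, 2, 182)  [2]
  a=4: none
  a=5: (5, 0, 109)  [1]
  a=6: (6, -2, 91), (6, 2, 91)  [2]
  a=7: (7, -2, 78), (7, 2, 78)  [2]
  a=8: none
  a=9: (9, -4, 61), (9, 4, 61)  [2]
  a=10: (10, 10, 57)  [1]
  a=11: (11, -8, 51), (11, 8, 51)  [2]
  a=12: none
  a=13: (13, -2, 42), (13, 2, 42)  [2]
  a=14: (14, -2, 39), (14, 2, 39)  [2]
  a=15: (15, -10, 38), (15, 10, 38)  [2]
  a=16: none
  a=17: (17, -8, 33), (17, 8, 33)  [2]
  a=18: (18, -14, 33), (18, 14, 33)  [2]
  a=19: (19, -10, 30), (19, 10, 30)  [2]
  a=20: none
  a=21: (21, -16, 29), (21, -2, 26), (21, 2, 26), (21, 16, 29)  [4]
  a=22: (22, -14, 27), (22, 14, 27)  [2]
  a=23..26: none
Total reduced forms: 1 + 1 + 2 + 1 + 2 + 2 + 2 + 1 + 2 + 2 + 2 + 2 + 2 + 2 + 2 + 4 + 2 = 32
h = 32

32


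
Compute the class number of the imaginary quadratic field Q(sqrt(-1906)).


K = Q(sqrt(-1906)). d mod 4 = 2, so D = disc(K) = 4d = -7624
h(K) equals the number of primitive reduced positive-definite forms (a, b, c) = a*x^2 + b*x*y + c*y^2 with b^2 - 4ac = D,
where reduced means |b| <= a <= c, with b >= 0 whenever |b| = a or a = c, and primitive means gcd(a, b, c) = 1.
Reduced forces 3a^2 <= |D| = 7624, so 1 <= a <= 50; b must have the parity of D, and c = (b^2 - D)/(4a) must be an integer >= a.
Enumerate a = 1..50, b in [-a, a]:
  a=1: (1, 0, 1906)  [1]
  a=2: (2, 0, 953)  [1]
  a=3..4: none
  a=5: (5, -4, 382), (5, 4, 382)  [2]
  a=6..9: none
  a=10: (10, -4, 191), (10, 4, 191)  [2]
  a=11..16: none
  a=17: (17, -14, 115), (17, 14, 115)  [2]
  a=18..22: none
  a=23: (23, -14, 85), (23, 14, 85)  [2]
  a=24: none
  a=25: (25, -24, 82), (25, 24, 82)  [2]
  a=26..30: none
  a=31: (31, -8, 62), (31, 8, 62)  [2]
  a=32..33: none
  a=34: (34, -20, 59), (34, 20, 59)  [2]
  a=35..40: none
  a=41: (41, -24, 50), (41, 24, 50)  [2]
  a=42..45: none
  a=46: (46, -32, 47), (46, 32, 47)  [2]
  a=47..50: none
Total reduced forms: 1 + 1 + 2 + 2 + 2 + 2 + 2 + 2 + 2 + 2 + 2 = 20
h = 20

20


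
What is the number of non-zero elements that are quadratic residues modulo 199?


For prime p, the number of non-zero quadratic residues is (p-1)/2.
= (199-1)/2
= 99

99


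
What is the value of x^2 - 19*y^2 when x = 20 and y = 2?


x^2 - d*y^2
= 20^2 - 19*2^2
= 400 - 76
= 324

324


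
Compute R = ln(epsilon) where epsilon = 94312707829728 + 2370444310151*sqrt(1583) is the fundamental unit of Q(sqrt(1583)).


epsilon = 94312707829728 + 2370444310151*sqrt(1583)
= 1.8863e+14
R = ln(1.8863e+14)
= 32.8708

32.8708


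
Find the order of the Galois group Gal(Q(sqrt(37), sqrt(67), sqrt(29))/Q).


The 3 square roots of distinct primes are multiplicatively independent over Q,
so [K:Q] = 2^3 and Gal(K/Q) is isomorphic to (Z/2Z)^3.
|Gal| = 2^3 = 8

8


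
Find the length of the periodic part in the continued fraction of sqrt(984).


Run the CF algorithm for sqrt(984).
a_0 = floor(sqrt(984)) = 31; set m_0=0, q_0=1.
Recurrence: m' = q*a - m,  q' = (d - m'^2)/q,  a' = floor((a_0 + m')/q').
  step 1: m=31, q=23, a=2
  step 2: m=15, q=33, a=1
  step 3: m=18, q=20, a=2
  step 4: m=22, q=25, a=2
  step 5: m=28, q=8, a=7
  step 6: m=28, q=25, a=2
  step 7: m=22, q=20, a=2
  step 8: m=18, q=33, a=1
  step 9: m=15, q=23, a=2
  step 10: m=31, q=1, a=62
a_10 = 2*a_0 = 62, so the period closes here.
sqrt(984) = [31; 2, 1, 2, 2, 7, 2, 2, 1, 2, 62]
Period length = 10

10


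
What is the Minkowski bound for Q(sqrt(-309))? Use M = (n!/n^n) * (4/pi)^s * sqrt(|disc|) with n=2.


d = -309, d mod 4 = 3, so disc(K) = 4d = -1236; |disc(K)| = 1236
Imaginary quadratic field, so n = 2, s = r2 = 1, r1 = 0
M = (n!/n^n) * (4/pi)^s * sqrt(|disc(K)|) = (2!/2^2) * (4/pi)^1 * sqrt(1236)
= 0.5 * 1.273240 * 35.156792
= 22.3815

22.3815


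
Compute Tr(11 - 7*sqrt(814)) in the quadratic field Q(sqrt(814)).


Tr(a + b*sqrt(d)) = (a + b*sqrt(d)) + (a - b*sqrt(d)) = 2a
= 2 * (11)
= 22

22


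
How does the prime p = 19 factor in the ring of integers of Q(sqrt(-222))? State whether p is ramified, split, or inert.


K = Q(sqrt(-222)). Since d mod 4 = 2, disc(K) = -888.
Check p | disc: -888 mod 19 = 5.
p does not divide disc. Compute Legendre symbol (d/p):
6^((19-1)/2) mod 19 = 1
(d/p) = 1, so p splits: (p) = P*P' with e=1, f=1, g=2.
Therefore p is split.

split


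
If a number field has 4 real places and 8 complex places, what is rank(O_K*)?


By Dirichlet's unit theorem:
rank = r1 + r2 - 1
= 4 + 8 - 1
= 11

11


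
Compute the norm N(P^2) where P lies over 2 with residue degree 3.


N(P^a) = p^(a*f)
= 2^(2*3)
= 2^6
= 64

64


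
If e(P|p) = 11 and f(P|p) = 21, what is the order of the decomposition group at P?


|D_P| = e * f
= 11 * 21
= 231

231


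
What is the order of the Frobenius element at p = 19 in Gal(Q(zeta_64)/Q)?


The Frobenius at p in Gal(Q(zeta_n)/Q) = (Z/nZ)* is the class of p, so its order is ord_64(19), the smallest k >= 1 with 19^k = 1 mod 64.
n = 64 = 2^6, phi(64) = 32; the order divides phi(n).
Divisors of 32: 1, 2, 4, 8, 16, 32
Repeated squaring mod 64: 19^1 = 19, 19^2 = 41, 19^4 = 17, 19^8 = 33, 19^16 = 1, 19^32 = 1
Test divisors in increasing order:
  k=1: 19^1 = 19 mod 64
  k=2: 19^2 = 41 mod 64
  k=4: 19^4 = 17 mod 64
  k=8: 19^8 = 33 mod 64
  k=16: 19^16 = 1 mod 64  <- first divisor giving 1
Order = 16

16


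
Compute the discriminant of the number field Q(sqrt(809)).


For K = Q(sqrt(d)) with d squarefree: disc(K) = d if d = 1 mod 4, and disc(K) = 4d if d = 2 or 3 mod 4.
Here d = 809, and d mod 4 = 1.
d = 1 mod 4 (O_K = Z[(1+sqrt(d))/2]), so disc(K) = d = 809

809


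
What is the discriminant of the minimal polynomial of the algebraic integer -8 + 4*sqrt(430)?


The element -8 + 4*sqrt(430) has minimal polynomial:
x^2 + 16*x - 6816
Discriminant = (16)^2 - 4*(-6816)
= 256 + 27264
= 27520

27520


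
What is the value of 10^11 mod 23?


p = 23 is prime and the exponent is (p-1)/2 = 11, so by Euler's criterion 10^11 = (10/23) = +1 or -1 mod 23.
Compute by square-and-multiply:
  11 = 8 + 2 + 1 (binary 1011)
  Repeated squaring mod 23: 10^1 = 10, 10^2 = 8, 10^4 = 18, 10^8 = 2
  10^11 = 10^8 * 10^2 * 10^1 = 2 * 8 * 10 mod 23
    2 * 8 = 16 = 16 mod 23
    16 * 10 = 160 = 22 mod 23
  10^11 = 22 mod 23
Result 22 = p - 1 = -1 mod 23: 10 is a quadratic non-residue mod 23. As a residue in [0, p-1] the value is 22.
10^11 mod 23 = 22

22


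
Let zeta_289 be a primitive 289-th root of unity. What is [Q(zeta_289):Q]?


The degree equals Euler's totient phi(289).
289 = 17^2
phi(289) = 272

272


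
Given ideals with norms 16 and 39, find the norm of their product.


N(IJ) = N(I) * N(J)
= 16 * 39
= 624

624


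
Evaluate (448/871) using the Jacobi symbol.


Compute (448/871) via quadratic reciprocity:
  pull out 2: (2/871) = +1  (since 871 mod 8 = 7)
  pull out 2: (2/871) = +1  (since 871 mod 8 = 7)
  pull out 2: (2/871) = +1  (since 871 mod 8 = 7)
  pull out 2: (2/871) = +1  (since 871 mod 8 = 7)
  pull out 2: (2/871) = +1  (since 871 mod 8 = 7)
  pull out 2: (2/871) = +1  (since 871 mod 8 = 7)
  reciprocity: (7/871) -> -(871/7)
  reduce: (3/7)
  reciprocity: (3/7) -> -(7/3)
  reduce: (1/3)
  (1/3) = 1
Product of signs = 1

1


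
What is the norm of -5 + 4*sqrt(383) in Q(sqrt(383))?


N(a + b*sqrt(d)) = a^2 - d*b^2
= (-5)^2 - (383)*(4)^2
= 25 - 6128
= -6103

-6103


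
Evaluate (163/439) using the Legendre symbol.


p = 439 is prime, so compute (163/439) with the reciprocity algorithm (Jacobi-symbol steps: pull out 2s via (2/n), flip via reciprocity, reduce):
  reciprocity: (163/439) -> -(439/163)
  reduce: (113/163)
  reciprocity: (113/163) -> +(163/113)
  reduce: (50/113)
  pull out 2: (2/113) = +1  (since 113 mod 8 = 1)
  reciprocity: (25/113) -> +(113/25)
  reduce: (13/25)
  reciprocity: (13/25) -> +(25/13)
  reduce: (12/13)
  pull out 2: (2/13) = -1  (since 13 mod 8 = 5)
  pull out 2: (2/13) = -1  (since 13 mod 8 = 5)
  reciprocity: (3/13) -> +(13/3)
  reduce: (1/3)
  (1/3) = 1
Product of signs = -1
(163/439) = -1

-1


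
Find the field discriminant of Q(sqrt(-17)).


For K = Q(sqrt(d)) with d squarefree: disc(K) = d if d = 1 mod 4, and disc(K) = 4d if d = 2 or 3 mod 4.
Here d = -17, and d mod 4 = 3.
d = 3 mod 4, not 1 (O_K = Z[sqrt(d)]), so disc(K) = 4d = 4 * (-17) = -68

-68


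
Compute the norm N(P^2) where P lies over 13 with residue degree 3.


N(P^a) = p^(a*f)
= 13^(2*3)
= 13^6
= 4826809

4826809


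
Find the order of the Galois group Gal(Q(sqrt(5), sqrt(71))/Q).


The 2 square roots of distinct primes are multiplicatively independent over Q,
so [K:Q] = 2^2 and Gal(K/Q) is isomorphic to (Z/2Z)^2.
|Gal| = 2^2 = 4

4


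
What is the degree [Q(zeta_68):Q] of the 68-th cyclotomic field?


The degree equals Euler's totient phi(68).
68 = 2^2 * 17
phi(68) = 32

32


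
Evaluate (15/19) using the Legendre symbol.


p = 19 is prime, so compute (15/19) with the reciprocity algorithm (Jacobi-symbol steps: pull out 2s via (2/n), flip via reciprocity, reduce):
  reciprocity: (15/19) -> -(19/15)
  reduce: (4/15)
  pull out 2: (2/15) = +1  (since 15 mod 8 = 7)
  pull out 2: (2/15) = +1  (since 15 mod 8 = 7)
  (1/15) = 1
Product of signs = -1
(15/19) = -1

-1


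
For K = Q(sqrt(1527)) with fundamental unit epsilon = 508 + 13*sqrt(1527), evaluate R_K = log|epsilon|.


epsilon = 508 + 13*sqrt(1527)
= 1015.9990
R = ln(1015.9990)
= 6.9236

6.9236


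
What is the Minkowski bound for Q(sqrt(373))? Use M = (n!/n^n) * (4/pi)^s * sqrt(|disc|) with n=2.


d = 373, d mod 4 = 1, so disc(K) = d = 373; |disc(K)| = 373
Real quadratic field, so n = 2, s = r2 = 0, r1 = 2
M = (n!/n^n) * (4/pi)^s * sqrt(|disc(K)|) = (2!/2^2) * (4/pi)^0 * sqrt(373)
= 0.5 * 1.000000 * 19.313208
= 9.6566

9.6566


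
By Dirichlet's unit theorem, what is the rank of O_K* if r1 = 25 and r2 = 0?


By Dirichlet's unit theorem:
rank = r1 + r2 - 1
= 25 + 0 - 1
= 24

24


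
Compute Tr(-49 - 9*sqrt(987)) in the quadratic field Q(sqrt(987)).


Tr(a + b*sqrt(d)) = (a + b*sqrt(d)) + (a - b*sqrt(d)) = 2a
= 2 * (-49)
= -98

-98


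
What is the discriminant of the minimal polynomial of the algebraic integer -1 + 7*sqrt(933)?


The element -1 + 7*sqrt(933) has minimal polynomial:
x^2 + 2*x - 45716
Discriminant = (2)^2 - 4*(-45716)
= 4 + 182864
= 182868

182868


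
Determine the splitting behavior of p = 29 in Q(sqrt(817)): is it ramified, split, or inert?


K = Q(sqrt(817)). Since d mod 4 = 1, disc(K) = 817.
Check p | disc: 817 mod 29 = 5.
p does not divide disc. Compute Legendre symbol (d/p):
5^((29-1)/2) mod 29 = 1
(d/p) = 1, so p splits: (p) = P*P' with e=1, f=1, g=2.
Therefore p is split.

split


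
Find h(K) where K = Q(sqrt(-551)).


K = Q(sqrt(-551)). d mod 4 = 1, so D = disc(K) = d = -551
h(K) equals the number of primitive reduced positive-definite forms (a, b, c) = a*x^2 + b*x*y + c*y^2 with b^2 - 4ac = D,
where reduced means |b| <= a <= c, with b >= 0 whenever |b| = a or a = c, and primitive means gcd(a, b, c) = 1.
Reduced forces 3a^2 <= |D| = 551, so 1 <= a <= 13; b must have the parity of D, and c = (b^2 - D)/(4a) must be an integer >= a.
Enumerate a = 1..13, b in [-a, a]:
  a=1: (1, 1, 138)  [1]
  a=2: (2, -1, 69), (2, 1, 69)  [2]
  a=3: (3, -1, 46), (3, 1, 46)  [2]
  a=4: (4, -3, 35), (4, 3, 35)  [2]
  a=5: (5, -3, 28), (5, 3, 28)  [2]
  a=6: (6, -5, 24), (6, -1, 23), (6, 1, 23), (6, 5, 24)  [4]
  a=7: (7, -3, 20), (7, 3, 20)  [2]
  a=8: (8, -5, 18), (8, 5, 18)  [2]
  a=9: (9, -5, 16), (9, 5, 16)  [2]
  a=10: (10, -7, 15), (10, -3, 14), (10, 3, 14), (10, 7, 15)  [4]
  a=11: none
  a=12: (12, -11, 14), (12, 5, 12), (12, 11, 14)  [3]
  a=13: none
Total reduced forms: 1 + 2 + 2 + 2 + 2 + 4 + 2 + 2 + 2 + 4 + 3 = 26
h = 26

26


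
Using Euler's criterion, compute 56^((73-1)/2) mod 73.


p = 73 is prime and the exponent is (p-1)/2 = 36, so by Euler's criterion 56^36 = (56/73) = +1 or -1 mod 73.
Compute by square-and-multiply:
  36 = 32 + 4 (binary 100100)
  Repeated squaring mod 73: 56^1 = 56, 56^2 = 70, 56^4 = 9, 56^8 = 8, 56^16 = 64, 56^32 = 8
  56^36 = 56^32 * 56^4 = 8 * 9 mod 73
    8 * 9 = 72 = 72 mod 73
  56^36 = 72 mod 73
Result 72 = p - 1 = -1 mod 73: 56 is a quadratic non-residue mod 73. As a residue in [0, p-1] the value is 72.
56^36 mod 73 = 72

72


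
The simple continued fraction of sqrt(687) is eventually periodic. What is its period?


Run the CF algorithm for sqrt(687).
a_0 = floor(sqrt(687)) = 26; set m_0=0, q_0=1.
Recurrence: m' = q*a - m,  q' = (d - m'^2)/q,  a' = floor((a_0 + m')/q').
  step 1: m=26, q=11, a=4
  step 2: m=18, q=33, a=1
  step 3: m=15, q=14, a=2
  step 4: m=13, q=37, a=1
  step 5: m=24, q=3, a=16
  step 6: m=24, q=37, a=1
  step 7: m=13, q=14, a=2
  step 8: m=15, q=33, a=1
  step 9: m=18, q=11, a=4
  step 10: m=26, q=1, a=52
a_10 = 2*a_0 = 52, so the period closes here.
sqrt(687) = [26; 4, 1, 2, 1, 16, 1, 2, 1, 4, 52]
Period length = 10

10


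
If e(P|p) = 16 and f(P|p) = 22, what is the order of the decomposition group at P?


|D_P| = e * f
= 16 * 22
= 352

352


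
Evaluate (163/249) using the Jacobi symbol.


Compute (163/249) via quadratic reciprocity:
  reciprocity: (163/249) -> +(249/163)
  reduce: (86/163)
  pull out 2: (2/163) = -1  (since 163 mod 8 = 3)
  reciprocity: (43/163) -> -(163/43)
  reduce: (34/43)
  pull out 2: (2/43) = -1  (since 43 mod 8 = 3)
  reciprocity: (17/43) -> +(43/17)
  reduce: (9/17)
  reciprocity: (9/17) -> +(17/9)
  reduce: (8/9)
  pull out 2: (2/9) = +1  (since 9 mod 8 = 1)
  pull out 2: (2/9) = +1  (since 9 mod 8 = 1)
  pull out 2: (2/9) = +1  (since 9 mod 8 = 1)
  (1/9) = 1
Product of signs = -1

-1
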